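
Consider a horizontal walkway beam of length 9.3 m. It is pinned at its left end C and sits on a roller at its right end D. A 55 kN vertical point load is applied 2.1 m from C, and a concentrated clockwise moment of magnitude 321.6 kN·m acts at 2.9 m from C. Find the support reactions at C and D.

Moments about C: D_y·9.3 − 55·2.1 − 321.6 = 0 → D_y = 437.1/9.3 = 47.00 kN.
ΣF_y = 0: C_y + 47 − 55 = 0 → C_y = 8.000 kN.
ΣF_x = 0: no horizontal applied forces, so C_x = 0.

C_x = 0, C_y = 8.000 kN, D_y = 47.00 kN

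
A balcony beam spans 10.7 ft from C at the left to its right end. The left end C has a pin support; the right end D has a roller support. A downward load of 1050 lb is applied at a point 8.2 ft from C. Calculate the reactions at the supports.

C_x = 0, C_y = 245.3 lb, D_y = 804.7 lb

Moments about C: D_y·10.7 − 1050·8.2 = 0 → D_y = 8610/10.7 = 804.673 ≈ 804.7 lb.
ΣF_y = 0: C_y + 804.673 − 1050 = 0 → C_y = 245.3 lb.
ΣF_x = 0: no horizontal applied forces, so C_x = 0.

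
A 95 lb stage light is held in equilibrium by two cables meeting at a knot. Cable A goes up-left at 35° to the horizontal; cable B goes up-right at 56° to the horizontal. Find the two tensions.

T_A = 53.13 lb, T_B = 77.83 lb

ΣF_x = 0: −T_A·cos35° + T_B·cos56° = 0 → T_B = 1.46488·T_A.
ΣF_y = 0: T_A·sin35° + T_B·sin56° = 95.
Substitute: T_A·(0.573576 + 1.46488·0.829038) = 95 → T_A = 53.1315 ≈ 53.13 lb.
Then T_B = 1.46488 × 53.1315 = 77.83 lb.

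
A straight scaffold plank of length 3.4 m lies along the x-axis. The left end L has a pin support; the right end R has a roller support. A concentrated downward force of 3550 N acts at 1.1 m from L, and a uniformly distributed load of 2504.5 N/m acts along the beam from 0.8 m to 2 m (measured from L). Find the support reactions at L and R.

L_x = 0, L_y = 4169 N, R_y = 2386 N

Resultant of the distributed load: 2504.5 × 1.2 = 3005.4 N at 1.4 m from L.
Taking moments about L: R_y·3.4 − 3550·1.1 − (2504.5·1.2)·1.4 = 0 → R_y = 8112.56/3.4 = 2386.05 ≈ 2386 N.
ΣF_y = 0: L_y + 2386.05 − 3550 − 2504.5·1.2 = 0 → L_y = 4169 N.
ΣF_x = 0: no horizontal applied forces, so L_x = 0.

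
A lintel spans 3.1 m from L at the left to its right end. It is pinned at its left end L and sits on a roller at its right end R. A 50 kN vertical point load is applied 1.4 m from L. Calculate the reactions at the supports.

L_x = 0, L_y = 27.42 kN, R_y = 22.58 kN

Moments about L: R_y·3.1 − 50·1.4 = 0 → R_y = 70/3.1 = 22.5806 ≈ 22.58 kN.
ΣF_y = 0: L_y + 22.5806 − 50 = 0 → L_y = 27.42 kN.
ΣF_x = 0: no horizontal applied forces, so L_x = 0.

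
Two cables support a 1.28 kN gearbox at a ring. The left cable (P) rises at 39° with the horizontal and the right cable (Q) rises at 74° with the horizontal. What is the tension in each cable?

ΣF_x = 0: −T_P·cos39° + T_Q·cos74° = 0 → T_Q = 2.81945·T_P.
ΣF_y = 0: T_P·sin39° + T_Q·sin74° = 1.28.
Substitute: T_P·(0.62932 + 2.81945·0.961262) = 1.28 → T_P = 0.383285 ≈ 0.3833 kN.
Then T_Q = 2.81945 × 0.383285 = 1.081 kN.

T_P = 0.3833 kN, T_Q = 1.081 kN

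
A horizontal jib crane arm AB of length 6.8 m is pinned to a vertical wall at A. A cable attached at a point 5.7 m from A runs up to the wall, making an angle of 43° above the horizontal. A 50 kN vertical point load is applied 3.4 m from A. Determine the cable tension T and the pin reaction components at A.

ΣM about A: T·sin43°·5.7 − 50·3.4 = 0 → T = 170/(5.7·0.681998) = 43.7312 ≈ 43.73 kN.
ΣF_x = 0: A_x − T·cos43° = 0 → A_x = 43.7312 × 0.731354 = 31.98 kN.
ΣF_y = 0: A_y + T·sin43° − 50 = 0 → A_y = 50 − 43.7312 × 0.681998 = 20.18 kN.

T = 43.73 kN, A_x = 31.98 kN, A_y = 20.18 kN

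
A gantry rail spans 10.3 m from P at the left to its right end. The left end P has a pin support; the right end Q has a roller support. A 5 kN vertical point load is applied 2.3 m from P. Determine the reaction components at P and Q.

Moments about P: Q_y·10.3 − 5·2.3 = 0 → Q_y = 11.5/10.3 = 1.1165 ≈ 1.117 kN.
ΣF_y = 0: P_y + 1.1165 − 5 = 0 → P_y = 3.883 kN.
ΣF_x = 0: no horizontal applied forces, so P_x = 0.

P_x = 0, P_y = 3.883 kN, Q_y = 1.117 kN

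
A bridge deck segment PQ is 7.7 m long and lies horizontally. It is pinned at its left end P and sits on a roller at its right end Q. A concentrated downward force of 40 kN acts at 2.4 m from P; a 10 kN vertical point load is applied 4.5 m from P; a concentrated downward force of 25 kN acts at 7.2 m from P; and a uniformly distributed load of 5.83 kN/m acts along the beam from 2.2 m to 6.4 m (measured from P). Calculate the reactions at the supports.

Resultant of the distributed load: 5.83 × 4.2 = 24.486 kN at 4.3 m from P.
Taking moments about P: Q_y·7.7 − 40·2.4 − 10·4.5 − 25·7.2 − (5.83·4.2)·4.3 = 0 → Q_y = 426.2898/7.7 = 55.3623 ≈ 55.36 kN.
ΣF_y = 0: P_y + 55.3623 − 40 − 10 − 25 − 5.83·4.2 = 0 → P_y = 44.12 kN.
ΣF_x = 0: no horizontal applied forces, so P_x = 0.

P_x = 0, P_y = 44.12 kN, Q_y = 55.36 kN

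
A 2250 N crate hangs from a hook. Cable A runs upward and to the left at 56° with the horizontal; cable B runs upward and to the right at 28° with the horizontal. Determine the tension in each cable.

ΣF_x = 0: −T_A·cos56° + T_B·cos28° = 0 → T_B = 0.633325·T_A.
ΣF_y = 0: T_A·sin56° + T_B·sin28° = 2250.
Substitute: T_A·(0.829038 + 0.633325·0.469472) = 2250 → T_A = 1997.57 ≈ 1998 N.
Then T_B = 0.633325 × 1997.57 = 1265 N.

T_A = 1998 N, T_B = 1265 N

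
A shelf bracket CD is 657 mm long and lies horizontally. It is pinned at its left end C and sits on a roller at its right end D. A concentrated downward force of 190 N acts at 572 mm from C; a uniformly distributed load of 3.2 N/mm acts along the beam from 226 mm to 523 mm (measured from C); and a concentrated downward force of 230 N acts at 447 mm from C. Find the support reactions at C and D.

Resultant of the distributed load: 3.2 × 297 = 950.4 N at 374.5 mm from C.
ΣM about C: D_y·657 − 190·572 − (3.2·297)·374.5 − 230·447 = 0 → D_y = 567414.8/657 = 863.645 ≈ 863.6 N.
ΣF_y = 0: C_y + 863.645 − 190 − 3.2·297 − 230 = 0 → C_y = 506.8 N.
ΣF_x = 0: no horizontal applied forces, so C_x = 0.

C_x = 0, C_y = 506.8 N, D_y = 863.6 N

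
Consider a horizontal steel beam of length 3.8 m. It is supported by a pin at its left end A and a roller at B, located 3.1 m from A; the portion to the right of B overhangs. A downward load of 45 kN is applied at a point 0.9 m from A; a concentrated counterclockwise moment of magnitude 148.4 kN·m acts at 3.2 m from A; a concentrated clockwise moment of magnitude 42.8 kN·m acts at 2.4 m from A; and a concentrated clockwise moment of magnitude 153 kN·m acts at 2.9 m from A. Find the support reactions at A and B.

Moments about A: B_y·3.1 − 45·0.9 + 148.4 − 42.8 − 153 = 0 → B_y = 87.9/3.1 = 28.3548 ≈ 28.35 kN.
ΣF_y = 0: A_y + 28.3548 − 45 = 0 → A_y = 16.65 kN.
ΣF_x = 0: no horizontal applied forces, so A_x = 0.

A_x = 0, A_y = 16.65 kN, B_y = 28.35 kN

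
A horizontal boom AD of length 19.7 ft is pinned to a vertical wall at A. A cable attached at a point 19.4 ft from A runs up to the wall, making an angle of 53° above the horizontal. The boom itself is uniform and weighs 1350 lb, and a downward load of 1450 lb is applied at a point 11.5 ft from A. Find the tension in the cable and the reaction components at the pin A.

T = 1935 lb, A_x = 1164 lb, A_y = 1255 lb

ΣM about A: T·sin53°·19.4 − 1350·9.85 − 1450·11.5 = 0 → T = 29972.5/(19.4·0.798636) = 1934.52 ≈ 1935 lb.
ΣF_x = 0: A_x − T·cos53° = 0 → A_x = 1934.52 × 0.601815 = 1164 lb.
ΣF_y = 0: A_y + T·sin53° − 1350 − 1450 = 0 → A_y = 2800 − 1934.52 × 0.798636 = 1255 lb.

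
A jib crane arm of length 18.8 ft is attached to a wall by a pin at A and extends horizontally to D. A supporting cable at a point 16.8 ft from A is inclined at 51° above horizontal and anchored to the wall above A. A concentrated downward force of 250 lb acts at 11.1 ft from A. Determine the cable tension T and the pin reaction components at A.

ΣM about A: T·sin51°·16.8 − 250·11.1 = 0 → T = 2775/(16.8·0.777146) = 212.545 ≈ 212.5 lb.
ΣF_x = 0: A_x − T·cos51° = 0 → A_x = 212.545 × 0.62932 = 133.8 lb.
ΣF_y = 0: A_y + T·sin51° − 250 = 0 → A_y = 250 − 212.545 × 0.777146 = 84.82 lb.

T = 212.5 lb, A_x = 133.8 lb, A_y = 84.82 lb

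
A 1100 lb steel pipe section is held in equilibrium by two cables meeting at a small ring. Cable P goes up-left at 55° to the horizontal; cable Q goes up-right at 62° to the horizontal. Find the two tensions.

ΣF_x = 0: −T_P·cos55° + T_Q·cos62° = 0 → T_Q = 1.22175·T_P.
ΣF_y = 0: T_P·sin55° + T_Q·sin62° = 1100.
Substitute: T_P·(0.819152 + 1.22175·0.882948) = 1100 → T_P = 579.59 ≈ 579.6 lb.
Then T_Q = 1.22175 × 579.59 = 708.1 lb.

T_P = 579.6 lb, T_Q = 708.1 lb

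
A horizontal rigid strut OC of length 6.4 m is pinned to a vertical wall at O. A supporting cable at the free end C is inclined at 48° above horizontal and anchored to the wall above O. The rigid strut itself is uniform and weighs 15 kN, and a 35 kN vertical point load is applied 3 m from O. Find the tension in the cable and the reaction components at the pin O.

ΣM about O: T·sin48°·6.4 − 15·3.2 − 35·3 = 0 → T = 153/(6.4·0.743145) = 32.169 ≈ 32.17 kN.
ΣF_x = 0: O_x − T·cos48° = 0 → O_x = 32.169 × 0.669131 = 21.53 kN.
ΣF_y = 0: O_y + T·sin48° − 15 − 35 = 0 → O_y = 50 − 32.169 × 0.743145 = 26.09 kN.

T = 32.17 kN, O_x = 21.53 kN, O_y = 26.09 kN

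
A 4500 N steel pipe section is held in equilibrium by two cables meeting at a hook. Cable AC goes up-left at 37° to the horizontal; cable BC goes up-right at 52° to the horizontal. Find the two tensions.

T_AC = 2771 N, T_BC = 3594 N

ΣF_x = 0: −T_AC·cos37° + T_BC·cos52° = 0 → T_BC = 1.2972·T_AC.
ΣF_y = 0: T_AC·sin37° + T_BC·sin52° = 4500.
Substitute: T_AC·(0.601815 + 1.2972·0.788011) = 4500 → T_AC = 2770.9 ≈ 2771 N.
Then T_BC = 1.2972 × 2770.9 = 3594 N.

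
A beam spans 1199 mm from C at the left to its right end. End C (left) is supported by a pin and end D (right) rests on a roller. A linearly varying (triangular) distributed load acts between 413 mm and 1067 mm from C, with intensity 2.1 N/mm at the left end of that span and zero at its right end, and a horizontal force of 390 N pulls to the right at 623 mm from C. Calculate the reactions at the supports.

Resultant of the triangular load: ½ × 2.1 × 654 = 686.7 N, acting at 631 mm from C (one-third of the span from the peak).
Moments about C: D_y·1199 − (½·2.1·654)·631 = 0 → D_y = 433307.7/1199 = 361.391 ≈ 361.4 N.
ΣF_y = 0: C_y + 361.391 − ½·2.1·654 = 0 → C_y = 325.3 N.
ΣF_x = 0: C_x + 390 = 0 → C_x = -390.0 N.

C_x = -390.0 N, C_y = 325.3 N, D_y = 361.4 N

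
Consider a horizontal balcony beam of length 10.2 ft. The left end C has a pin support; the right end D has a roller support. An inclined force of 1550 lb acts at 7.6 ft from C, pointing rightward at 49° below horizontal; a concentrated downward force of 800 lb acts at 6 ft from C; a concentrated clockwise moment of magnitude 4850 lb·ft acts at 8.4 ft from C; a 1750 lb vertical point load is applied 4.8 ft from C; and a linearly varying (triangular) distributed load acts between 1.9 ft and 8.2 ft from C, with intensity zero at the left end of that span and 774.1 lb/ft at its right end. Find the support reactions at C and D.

Resultant of the triangular load: ½ × 774.1 × 6.3 = 2438.415 lb, acting at 6.1 ft from C (one-third of the span from the peak).
Moments about C: D_y·10.2 − 1550·sin49°·7.6 − 800·6 − 4850 − 1750·4.8 − (½·774.1·6.3)·6.1 = 0 → D_y = 41814.8/10.2 = 4099.49 ≈ 4099 lb.
ΣF_y = 0: C_y + 4099.49 − 1550·sin49° − 800 − 1750 − ½·774.1·6.3 = 0 → C_y = 2059 lb.
ΣF_x = 0: C_x + 1550·cos49° = 0 → C_x = -1017 lb.

C_x = -1017 lb, C_y = 2059 lb, D_y = 4099 lb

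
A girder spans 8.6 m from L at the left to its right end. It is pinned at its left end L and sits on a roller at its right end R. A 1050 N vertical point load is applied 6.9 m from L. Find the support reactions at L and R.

L_x = 0, L_y = 207.6 N, R_y = 842.4 N

Moments about L: R_y·8.6 − 1050·6.9 = 0 → R_y = 7245/8.6 = 842.442 ≈ 842.4 N.
ΣF_y = 0: L_y + 842.442 − 1050 = 0 → L_y = 207.6 N.
ΣF_x = 0: no horizontal applied forces, so L_x = 0.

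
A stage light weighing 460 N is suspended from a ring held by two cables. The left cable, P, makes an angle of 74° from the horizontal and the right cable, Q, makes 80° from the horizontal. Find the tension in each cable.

T_P = 182.2 N, T_Q = 289.2 N

ΣF_x = 0: −T_P·cos74° + T_Q·cos80° = 0 → T_Q = 1.58733·T_P.
ΣF_y = 0: T_P·sin74° + T_Q·sin80° = 460.
Substitute: T_P·(0.961262 + 1.58733·0.984808) = 460 → T_P = 182.216 ≈ 182.2 N.
Then T_Q = 1.58733 × 182.216 = 289.2 N.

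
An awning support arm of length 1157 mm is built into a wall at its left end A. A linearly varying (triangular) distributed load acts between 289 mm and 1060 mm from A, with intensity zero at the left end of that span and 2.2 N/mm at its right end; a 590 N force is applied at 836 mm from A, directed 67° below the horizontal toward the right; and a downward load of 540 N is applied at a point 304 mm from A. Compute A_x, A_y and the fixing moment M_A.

Resultant of the triangular load: ½ × 2.2 × 771 = 848.1 N, acting at 803 mm from A (one-third of the span from the peak).
ΣF_x = 0: A_x + 590·cos67° = 0 → A_x = -230.5 N.
ΣF_y = 0: A_y − ½·2.2·771 − 590·sin67° − 540 = 0 → A_y = 1931 N.
ΣM about A: M_A − (½·2.2·771)·803 − 590·sin67°·836 − 540·304 = 0 → M_A = 1299000 N·mm.

A_x = -230.5 N, A_y = 1931 N, M_A = 1299000 N·mm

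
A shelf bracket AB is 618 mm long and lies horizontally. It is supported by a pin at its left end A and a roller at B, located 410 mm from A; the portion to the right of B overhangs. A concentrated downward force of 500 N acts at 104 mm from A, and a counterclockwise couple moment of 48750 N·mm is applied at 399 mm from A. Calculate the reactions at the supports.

Moments about A: B_y·410 − 500·104 + 48750 = 0 → B_y = 3250/410 = 7.92683 ≈ 7.927 N.
ΣF_y = 0: A_y + 7.92683 − 500 = 0 → A_y = 492.1 N.
ΣF_x = 0: no horizontal applied forces, so A_x = 0.

A_x = 0, A_y = 492.1 N, B_y = 7.927 N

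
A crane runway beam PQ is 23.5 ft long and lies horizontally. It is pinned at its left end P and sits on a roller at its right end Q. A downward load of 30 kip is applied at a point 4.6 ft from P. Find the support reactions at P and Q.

P_x = 0, P_y = 24.13 kip, Q_y = 5.872 kip

ΣM about P: Q_y·23.5 − 30·4.6 = 0 → Q_y = 138/23.5 = 5.87234 ≈ 5.872 kip.
ΣF_y = 0: P_y + 5.87234 − 30 = 0 → P_y = 24.13 kip.
ΣF_x = 0: no horizontal applied forces, so P_x = 0.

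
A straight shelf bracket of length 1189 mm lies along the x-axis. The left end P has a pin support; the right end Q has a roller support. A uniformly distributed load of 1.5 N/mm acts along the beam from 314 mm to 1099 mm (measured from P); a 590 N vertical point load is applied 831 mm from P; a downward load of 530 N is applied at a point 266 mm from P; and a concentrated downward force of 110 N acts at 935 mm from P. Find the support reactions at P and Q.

Resultant of the distributed load: 1.5 × 785 = 1177.5 N at 706.5 mm from P.
ΣM about P: Q_y·1189 − (1.5·785)·706.5 − 590·831 − 530·266 − 110·935 = 0 → Q_y = 1566023.75/1189 = 1317.09 ≈ 1317 N.
ΣF_y = 0: P_y + 1317.09 − 1.5·785 − 590 − 530 − 110 = 0 → P_y = 1090 N.
ΣF_x = 0: no horizontal applied forces, so P_x = 0.

P_x = 0, P_y = 1090 N, Q_y = 1317 N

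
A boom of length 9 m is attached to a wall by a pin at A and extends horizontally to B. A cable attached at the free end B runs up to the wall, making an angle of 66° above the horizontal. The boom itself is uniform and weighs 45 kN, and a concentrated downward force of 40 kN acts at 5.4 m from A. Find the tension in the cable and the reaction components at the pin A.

T = 50.90 kN, A_x = 20.70 kN, A_y = 38.50 kN

ΣM about A: T·sin66°·9 − 45·4.5 − 40·5.4 = 0 → T = 418.5/(9·0.913545) = 50.9006 ≈ 50.90 kN.
ΣF_x = 0: A_x − T·cos66° = 0 → A_x = 50.9006 × 0.406737 = 20.70 kN.
ΣF_y = 0: A_y + T·sin66° − 45 − 40 = 0 → A_y = 85 − 50.9006 × 0.913545 = 38.50 kN.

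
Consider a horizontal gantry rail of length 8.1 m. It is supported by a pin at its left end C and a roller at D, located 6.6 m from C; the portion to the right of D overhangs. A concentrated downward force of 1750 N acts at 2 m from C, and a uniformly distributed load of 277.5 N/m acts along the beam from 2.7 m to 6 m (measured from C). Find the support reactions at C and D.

C_x = 0, C_y = 1532 N, D_y = 1134 N

Resultant of the distributed load: 277.5 × 3.3 = 915.75 N at 4.35 m from C.
Taking moments about C: D_y·6.6 − 1750·2 − (277.5·3.3)·4.35 = 0 → D_y = 7483.5125/6.6 = 1133.87 ≈ 1134 N.
ΣF_y = 0: C_y + 1133.87 − 1750 − 277.5·3.3 = 0 → C_y = 1532 N.
ΣF_x = 0: no horizontal applied forces, so C_x = 0.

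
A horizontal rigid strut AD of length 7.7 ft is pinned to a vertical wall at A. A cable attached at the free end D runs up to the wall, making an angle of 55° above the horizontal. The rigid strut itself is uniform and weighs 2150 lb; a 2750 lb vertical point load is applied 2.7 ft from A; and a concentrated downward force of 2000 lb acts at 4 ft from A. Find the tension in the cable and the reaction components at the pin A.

ΣM about A: T·sin55°·7.7 − 2150·3.85 − 2750·2.7 − 2000·4 = 0 → T = 23702.5/(7.7·0.819152) = 3757.85 ≈ 3758 lb.
ΣF_x = 0: A_x − T·cos55° = 0 → A_x = 3757.85 × 0.573576 = 2155 lb.
ΣF_y = 0: A_y + T·sin55° − 2150 − 2750 − 2000 = 0 → A_y = 6900 − 3757.85 × 0.819152 = 3822 lb.

T = 3758 lb, A_x = 2155 lb, A_y = 3822 lb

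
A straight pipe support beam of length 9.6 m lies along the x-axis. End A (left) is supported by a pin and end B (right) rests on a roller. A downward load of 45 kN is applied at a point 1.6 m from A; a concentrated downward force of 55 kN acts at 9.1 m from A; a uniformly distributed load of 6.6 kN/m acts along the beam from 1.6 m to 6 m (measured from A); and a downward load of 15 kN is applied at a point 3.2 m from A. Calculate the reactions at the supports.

Resultant of the distributed load: 6.6 × 4.4 = 29.04 kN at 3.8 m from A.
Moments about A: B_y·9.6 − 45·1.6 − 55·9.1 − (6.6·4.4)·3.8 − 15·3.2 = 0 → B_y = 730.852/9.6 = 76.1304 ≈ 76.13 kN.
ΣF_y = 0: A_y + 76.1304 − 45 − 55 − 6.6·4.4 − 15 = 0 → A_y = 67.91 kN.
ΣF_x = 0: no horizontal applied forces, so A_x = 0.

A_x = 0, A_y = 67.91 kN, B_y = 76.13 kN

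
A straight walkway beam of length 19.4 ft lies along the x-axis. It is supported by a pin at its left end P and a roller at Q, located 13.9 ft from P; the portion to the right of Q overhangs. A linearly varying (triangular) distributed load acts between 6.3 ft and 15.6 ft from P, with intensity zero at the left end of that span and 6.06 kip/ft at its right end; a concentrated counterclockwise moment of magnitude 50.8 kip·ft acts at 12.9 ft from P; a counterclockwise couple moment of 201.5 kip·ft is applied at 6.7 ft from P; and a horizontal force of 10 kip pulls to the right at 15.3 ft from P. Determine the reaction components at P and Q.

P_x = -10.00 kip, P_y = 20.99 kip, Q_y = 7.190 kip

Resultant of the triangular load: ½ × 6.06 × 9.3 = 28.179 kip, acting at 12.5 ft from P (one-third of the span from the peak).
Moments about P: Q_y·13.9 − (½·6.06·9.3)·12.5 + 50.8 + 201.5 = 0 → Q_y = 99.9375/13.9 = 7.18975 ≈ 7.190 kip.
ΣF_y = 0: P_y + 7.18975 − ½·6.06·9.3 = 0 → P_y = 20.99 kip.
ΣF_x = 0: P_x + 10 = 0 → P_x = -10.00 kip.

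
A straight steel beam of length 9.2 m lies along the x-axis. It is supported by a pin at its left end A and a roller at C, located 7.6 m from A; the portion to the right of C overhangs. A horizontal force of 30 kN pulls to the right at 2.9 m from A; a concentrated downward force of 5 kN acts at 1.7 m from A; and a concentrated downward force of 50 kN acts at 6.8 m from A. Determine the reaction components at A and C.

Moments about A: C_y·7.6 − 5·1.7 − 50·6.8 = 0 → C_y = 348.5/7.6 = 45.8553 ≈ 45.86 kN.
ΣF_y = 0: A_y + 45.8553 − 5 − 50 = 0 → A_y = 9.145 kN.
ΣF_x = 0: A_x + 30 = 0 → A_x = -30.00 kN.

A_x = -30.00 kN, A_y = 9.145 kN, C_y = 45.86 kN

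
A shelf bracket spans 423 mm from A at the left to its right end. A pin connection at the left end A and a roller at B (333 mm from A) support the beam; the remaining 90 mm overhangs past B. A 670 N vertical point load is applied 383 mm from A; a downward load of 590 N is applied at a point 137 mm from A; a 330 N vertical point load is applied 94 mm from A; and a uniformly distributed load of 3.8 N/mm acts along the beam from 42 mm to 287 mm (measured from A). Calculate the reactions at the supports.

A_x = 0, A_y = 954.6 N, B_y = 1566 N

Resultant of the distributed load: 3.8 × 245 = 931 N at 164.5 mm from A.
ΣM about A: B_y·333 − 670·383 − 590·137 − 330·94 − (3.8·245)·164.5 = 0 → B_y = 521609.5/333 = 1566.39 ≈ 1566 N.
ΣF_y = 0: A_y + 1566.39 − 670 − 590 − 330 − 3.8·245 = 0 → A_y = 954.6 N.
ΣF_x = 0: no horizontal applied forces, so A_x = 0.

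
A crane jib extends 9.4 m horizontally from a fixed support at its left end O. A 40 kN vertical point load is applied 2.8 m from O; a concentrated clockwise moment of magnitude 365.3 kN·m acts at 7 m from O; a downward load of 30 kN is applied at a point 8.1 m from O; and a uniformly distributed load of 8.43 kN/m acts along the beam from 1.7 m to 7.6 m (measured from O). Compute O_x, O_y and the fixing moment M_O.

Resultant of the distributed load: 8.43 × 5.9 = 49.737 kN at 4.65 m from O.
ΣF_x = 0: O_x = 0.
ΣF_y = 0: O_y − 40 − 30 − 8.43·5.9 = 0 → O_y = 119.7 kN.
ΣM about O: M_O − 40·2.8 − 365.3 − 30·8.1 − (8.43·5.9)·4.65 = 0 → M_O = 951.6 kN·m.

O_x = 0, O_y = 119.7 kN, M_O = 951.6 kN·m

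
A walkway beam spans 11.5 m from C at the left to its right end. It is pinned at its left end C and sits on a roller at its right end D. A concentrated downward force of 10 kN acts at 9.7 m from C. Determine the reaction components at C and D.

C_x = 0, C_y = 1.565 kN, D_y = 8.435 kN

ΣM about C: D_y·11.5 − 10·9.7 = 0 → D_y = 97/11.5 = 8.43478 ≈ 8.435 kN.
ΣF_y = 0: C_y + 8.43478 − 10 = 0 → C_y = 1.565 kN.
ΣF_x = 0: no horizontal applied forces, so C_x = 0.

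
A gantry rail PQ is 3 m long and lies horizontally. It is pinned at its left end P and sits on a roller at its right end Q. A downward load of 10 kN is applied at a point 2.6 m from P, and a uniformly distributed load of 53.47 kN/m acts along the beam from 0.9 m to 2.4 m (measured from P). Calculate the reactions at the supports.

Resultant of the distributed load: 53.47 × 1.5 = 80.205 kN at 1.65 m from P.
Moments about P: Q_y·3 − 10·2.6 − (53.47·1.5)·1.65 = 0 → Q_y = 158.33825/3 = 52.7794 ≈ 52.78 kN.
ΣF_y = 0: P_y + 52.7794 − 10 − 53.47·1.5 = 0 → P_y = 37.43 kN.
ΣF_x = 0: no horizontal applied forces, so P_x = 0.

P_x = 0, P_y = 37.43 kN, Q_y = 52.78 kN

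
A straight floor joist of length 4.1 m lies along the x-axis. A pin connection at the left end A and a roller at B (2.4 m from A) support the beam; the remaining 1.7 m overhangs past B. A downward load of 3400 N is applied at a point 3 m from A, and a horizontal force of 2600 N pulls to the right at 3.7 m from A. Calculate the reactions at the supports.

ΣM about A: B_y·2.4 − 3400·3 = 0 → B_y = 10200/2.4 = 4250 N.
ΣF_y = 0: A_y + 4250 − 3400 = 0 → A_y = -850.0 N.
ΣF_x = 0: A_x + 2600 = 0 → A_x = -2600 N.

A_x = -2600 N, A_y = -850.0 N, B_y = 4250 N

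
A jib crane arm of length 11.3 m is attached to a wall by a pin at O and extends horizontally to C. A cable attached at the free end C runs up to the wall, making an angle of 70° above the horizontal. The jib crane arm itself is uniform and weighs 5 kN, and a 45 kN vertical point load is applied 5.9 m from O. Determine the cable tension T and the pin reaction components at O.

T = 27.66 kN, O_x = 9.462 kN, O_y = 24.00 kN

ΣM about O: T·sin70°·11.3 − 5·5.65 − 45·5.9 = 0 → T = 293.75/(11.3·0.939693) = 27.6639 ≈ 27.66 kN.
ΣF_x = 0: O_x − T·cos70° = 0 → O_x = 27.6639 × 0.34202 = 9.462 kN.
ΣF_y = 0: O_y + T·sin70° − 5 − 45 = 0 → O_y = 50 − 27.6639 × 0.939693 = 24.00 kN.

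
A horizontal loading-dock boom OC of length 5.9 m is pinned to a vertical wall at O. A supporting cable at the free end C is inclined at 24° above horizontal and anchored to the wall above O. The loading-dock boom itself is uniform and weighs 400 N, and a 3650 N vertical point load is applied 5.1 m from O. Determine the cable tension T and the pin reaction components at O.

ΣM about O: T·sin24°·5.9 − 400·2.95 − 3650·5.1 = 0 → T = 19795/(5.9·0.406737) = 8248.78 ≈ 8249 N.
ΣF_x = 0: O_x − T·cos24° = 0 → O_x = 8248.78 × 0.913545 = 7536 N.
ΣF_y = 0: O_y + T·sin24° − 400 − 3650 = 0 → O_y = 4050 − 8248.78 × 0.406737 = 694.9 N.

T = 8249 N, O_x = 7536 N, O_y = 694.9 N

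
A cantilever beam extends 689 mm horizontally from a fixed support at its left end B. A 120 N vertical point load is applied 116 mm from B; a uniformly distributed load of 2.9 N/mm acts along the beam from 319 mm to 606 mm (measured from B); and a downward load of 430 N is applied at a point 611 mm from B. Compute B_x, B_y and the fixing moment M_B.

Resultant of the distributed load: 2.9 × 287 = 832.3 N at 462.5 mm from B.
ΣF_x = 0: B_x = 0.
ΣF_y = 0: B_y − 120 − 2.9·287 − 430 = 0 → B_y = 1382 N.
ΣM about B: M_B − 120·116 − (2.9·287)·462.5 − 430·611 = 0 → M_B = 661600 N·mm.

B_x = 0, B_y = 1382 N, M_B = 661600 N·mm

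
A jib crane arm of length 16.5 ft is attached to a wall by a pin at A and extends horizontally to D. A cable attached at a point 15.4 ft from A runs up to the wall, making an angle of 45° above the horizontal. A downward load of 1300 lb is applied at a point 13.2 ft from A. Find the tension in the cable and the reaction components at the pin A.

T = 1576 lb, A_x = 1114 lb, A_y = 185.7 lb

ΣM about A: T·sin45°·15.4 − 1300·13.2 = 0 → T = 17160/(15.4·0.707107) = 1575.84 ≈ 1576 lb.
ΣF_x = 0: A_x − T·cos45° = 0 → A_x = 1575.84 × 0.707107 = 1114 lb.
ΣF_y = 0: A_y + T·sin45° − 1300 = 0 → A_y = 1300 − 1575.84 × 0.707107 = 185.7 lb.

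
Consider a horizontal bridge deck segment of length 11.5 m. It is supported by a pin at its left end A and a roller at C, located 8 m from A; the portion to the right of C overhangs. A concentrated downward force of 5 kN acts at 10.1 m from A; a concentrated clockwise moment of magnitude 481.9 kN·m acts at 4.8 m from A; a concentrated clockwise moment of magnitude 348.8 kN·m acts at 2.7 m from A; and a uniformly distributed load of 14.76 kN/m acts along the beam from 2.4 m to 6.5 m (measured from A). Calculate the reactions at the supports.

A_x = 0, A_y = -78.30 kN, C_y = 143.8 kN

Resultant of the distributed load: 14.76 × 4.1 = 60.516 kN at 4.45 m from A.
Taking moments about A: C_y·8 − 5·10.1 − 481.9 − 348.8 − (14.76·4.1)·4.45 = 0 → C_y = 1150.4962/8 = 143.812 ≈ 143.8 kN.
ΣF_y = 0: A_y + 143.812 − 5 − 14.76·4.1 = 0 → A_y = -78.30 kN.
ΣF_x = 0: no horizontal applied forces, so A_x = 0.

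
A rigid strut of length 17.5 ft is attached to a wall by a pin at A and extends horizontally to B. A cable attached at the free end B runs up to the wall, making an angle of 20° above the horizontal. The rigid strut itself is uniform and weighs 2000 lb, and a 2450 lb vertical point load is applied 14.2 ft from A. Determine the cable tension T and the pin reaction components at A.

ΣM about A: T·sin20°·17.5 − 2000·8.75 − 2450·14.2 = 0 → T = 52290/(17.5·0.34202) = 8736.33 ≈ 8736 lb.
ΣF_x = 0: A_x − T·cos20° = 0 → A_x = 8736.33 × 0.939693 = 8209 lb.
ΣF_y = 0: A_y + T·sin20° − 2000 − 2450 = 0 → A_y = 4450 − 8736.33 × 0.34202 = 1462 lb.

T = 8736 lb, A_x = 8209 lb, A_y = 1462 lb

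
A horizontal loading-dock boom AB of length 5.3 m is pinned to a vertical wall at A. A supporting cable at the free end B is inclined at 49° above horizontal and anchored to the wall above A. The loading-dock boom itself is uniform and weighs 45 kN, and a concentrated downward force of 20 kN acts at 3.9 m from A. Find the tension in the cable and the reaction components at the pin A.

T = 49.31 kN, A_x = 32.35 kN, A_y = 27.78 kN

ΣM about A: T·sin49°·5.3 − 45·2.65 − 20·3.9 = 0 → T = 197.25/(5.3·0.75471) = 49.313 ≈ 49.31 kN.
ΣF_x = 0: A_x − T·cos49° = 0 → A_x = 49.313 × 0.656059 = 32.35 kN.
ΣF_y = 0: A_y + T·sin49° − 45 − 20 = 0 → A_y = 65 − 49.313 × 0.75471 = 27.78 kN.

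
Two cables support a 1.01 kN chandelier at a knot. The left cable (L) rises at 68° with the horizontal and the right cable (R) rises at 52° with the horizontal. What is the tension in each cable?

T_L = 0.7180 kN, T_R = 0.4369 kN

ΣF_x = 0: −T_L·cos68° + T_R·cos52° = 0 → T_R = 0.608462·T_L.
ΣF_y = 0: T_L·sin68° + T_R·sin52° = 1.01.
Substitute: T_L·(0.927184 + 0.608462·0.788011) = 1.01 → T_L = 0.718014 ≈ 0.7180 kN.
Then T_R = 0.608462 × 0.718014 = 0.4369 kN.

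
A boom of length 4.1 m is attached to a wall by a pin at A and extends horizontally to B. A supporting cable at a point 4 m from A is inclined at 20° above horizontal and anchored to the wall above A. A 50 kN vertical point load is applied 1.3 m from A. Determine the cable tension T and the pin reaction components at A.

ΣM about A: T·sin20°·4 − 50·1.3 = 0 → T = 65/(4·0.34202) = 47.5118 ≈ 47.51 kN.
ΣF_x = 0: A_x − T·cos20° = 0 → A_x = 47.5118 × 0.939693 = 44.65 kN.
ΣF_y = 0: A_y + T·sin20° − 50 = 0 → A_y = 50 − 47.5118 × 0.34202 = 33.75 kN.

T = 47.51 kN, A_x = 44.65 kN, A_y = 33.75 kN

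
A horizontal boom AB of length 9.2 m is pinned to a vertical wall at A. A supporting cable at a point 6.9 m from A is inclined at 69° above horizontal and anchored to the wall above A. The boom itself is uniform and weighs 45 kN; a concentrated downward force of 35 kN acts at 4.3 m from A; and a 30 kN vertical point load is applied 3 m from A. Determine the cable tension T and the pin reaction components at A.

T = 69.47 kN, A_x = 24.90 kN, A_y = 45.14 kN

ΣM about A: T·sin69°·6.9 − 45·4.6 − 35·4.3 − 30·3 = 0 → T = 447.5/(6.9·0.93358) = 69.4692 ≈ 69.47 kN.
ΣF_x = 0: A_x − T·cos69° = 0 → A_x = 69.4692 × 0.358368 = 24.90 kN.
ΣF_y = 0: A_y + T·sin69° − 45 − 35 − 30 = 0 → A_y = 110 − 69.4692 × 0.93358 = 45.14 kN.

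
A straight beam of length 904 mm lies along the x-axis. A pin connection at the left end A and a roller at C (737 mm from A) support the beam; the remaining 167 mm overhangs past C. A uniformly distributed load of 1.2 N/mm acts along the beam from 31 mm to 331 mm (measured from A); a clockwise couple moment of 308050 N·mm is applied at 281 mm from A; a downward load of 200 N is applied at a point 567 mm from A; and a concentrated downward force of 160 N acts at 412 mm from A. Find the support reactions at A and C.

Resultant of the distributed load: 1.2 × 300 = 360 N at 181 mm from A.
Taking moments about A: C_y·737 − (1.2·300)·181 − 308050 − 200·567 − 160·412 = 0 → C_y = 552530/737 = 749.701 ≈ 749.7 N.
ΣF_y = 0: A_y + 749.701 − 1.2·300 − 200 − 160 = 0 → A_y = -29.70 N.
ΣF_x = 0: no horizontal applied forces, so A_x = 0.

A_x = 0, A_y = -29.70 N, C_y = 749.7 N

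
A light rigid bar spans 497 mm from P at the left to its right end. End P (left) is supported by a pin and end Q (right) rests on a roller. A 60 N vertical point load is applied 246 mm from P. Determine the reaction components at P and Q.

Taking moments about P: Q_y·497 − 60·246 = 0 → Q_y = 14760/497 = 29.6982 ≈ 29.70 N.
ΣF_y = 0: P_y + 29.6982 − 60 = 0 → P_y = 30.30 N.
ΣF_x = 0: no horizontal applied forces, so P_x = 0.

P_x = 0, P_y = 30.30 N, Q_y = 29.70 N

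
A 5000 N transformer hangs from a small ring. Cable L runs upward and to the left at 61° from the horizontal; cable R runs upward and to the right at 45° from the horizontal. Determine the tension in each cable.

ΣF_x = 0: −T_L·cos61° + T_R·cos45° = 0 → T_R = 0.685624·T_L.
ΣF_y = 0: T_L·sin61° + T_R·sin45° = 5000.
Substitute: T_L·(0.87462 + 0.685624·0.707107) = 5000 → T_L = 3678.01 ≈ 3678 N.
Then T_R = 0.685624 × 3678.01 = 2522 N.

T_L = 3678 N, T_R = 2522 N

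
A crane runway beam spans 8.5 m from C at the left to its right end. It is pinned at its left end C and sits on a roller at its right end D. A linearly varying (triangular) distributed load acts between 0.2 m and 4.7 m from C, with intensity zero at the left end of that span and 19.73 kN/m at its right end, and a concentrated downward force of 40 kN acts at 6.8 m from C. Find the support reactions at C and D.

Resultant of the triangular load: ½ × 19.73 × 4.5 = 44.3925 kN, acting at 3.2 m from C (one-third of the span from the peak).
Taking moments about C: D_y·8.5 − (½·19.73·4.5)·3.2 − 40·6.8 = 0 → D_y = 414.056/8.5 = 48.7125 ≈ 48.71 kN.
ΣF_y = 0: C_y + 48.7125 − ½·19.73·4.5 − 40 = 0 → C_y = 35.68 kN.
ΣF_x = 0: no horizontal applied forces, so C_x = 0.

C_x = 0, C_y = 35.68 kN, D_y = 48.71 kN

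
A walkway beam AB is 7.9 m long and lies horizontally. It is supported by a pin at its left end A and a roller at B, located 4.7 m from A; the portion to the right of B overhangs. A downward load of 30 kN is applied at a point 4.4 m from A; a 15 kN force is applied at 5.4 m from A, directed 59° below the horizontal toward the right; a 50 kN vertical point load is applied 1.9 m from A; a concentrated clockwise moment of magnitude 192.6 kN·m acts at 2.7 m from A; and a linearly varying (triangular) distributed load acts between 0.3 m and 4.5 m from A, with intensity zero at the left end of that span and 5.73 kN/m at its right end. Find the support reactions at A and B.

Resultant of the triangular load: ½ × 5.73 × 4.2 = 12.033 kN, acting at 3.1 m from A (one-third of the span from the peak).
Taking moments about A: B_y·4.7 − 30·4.4 − 15·sin59°·5.4 − 50·1.9 − 192.6 − (½·5.73·4.2)·3.1 = 0 → B_y = 526.333/4.7 = 111.986 ≈ 112.0 kN.
ΣF_y = 0: A_y + 111.986 − 30 − 15·sin59° − 50 − ½·5.73·4.2 = 0 → A_y = -7.095 kN.
ΣF_x = 0: A_x + 15·cos59° = 0 → A_x = -7.726 kN.

A_x = -7.726 kN, A_y = -7.095 kN, B_y = 112.0 kN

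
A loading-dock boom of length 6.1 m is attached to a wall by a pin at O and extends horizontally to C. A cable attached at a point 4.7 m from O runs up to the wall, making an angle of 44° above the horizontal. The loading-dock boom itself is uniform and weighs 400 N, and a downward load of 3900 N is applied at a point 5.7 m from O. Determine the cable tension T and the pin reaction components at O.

ΣM about O: T·sin44°·4.7 − 400·3.05 − 3900·5.7 = 0 → T = 23450/(4.7·0.694658) = 7182.47 ≈ 7182 N.
ΣF_x = 0: O_x − T·cos44° = 0 → O_x = 7182.47 × 0.71934 = 5167 N.
ΣF_y = 0: O_y + T·sin44° − 400 − 3900 = 0 → O_y = 4300 − 7182.47 × 0.694658 = -689.4 N.

T = 7182 N, O_x = 5167 N, O_y = -689.4 N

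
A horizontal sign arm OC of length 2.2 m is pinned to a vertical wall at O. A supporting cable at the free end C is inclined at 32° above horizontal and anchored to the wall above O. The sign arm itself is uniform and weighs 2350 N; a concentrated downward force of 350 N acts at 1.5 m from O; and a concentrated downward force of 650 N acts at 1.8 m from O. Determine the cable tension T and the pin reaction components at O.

ΣM about O: T·sin32°·2.2 − 2350·1.1 − 350·1.5 − 650·1.8 = 0 → T = 4280/(2.2·0.529919) = 3671.23 ≈ 3671 N.
ΣF_x = 0: O_x − T·cos32° = 0 → O_x = 3671.23 × 0.848048 = 3113 N.
ΣF_y = 0: O_y + T·sin32° − 2350 − 350 − 650 = 0 → O_y = 3350 − 3671.23 × 0.529919 = 1405 N.

T = 3671 N, O_x = 3113 N, O_y = 1405 N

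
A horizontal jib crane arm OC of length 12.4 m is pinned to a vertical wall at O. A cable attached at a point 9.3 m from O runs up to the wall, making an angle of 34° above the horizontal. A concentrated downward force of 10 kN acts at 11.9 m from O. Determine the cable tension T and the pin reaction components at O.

T = 22.88 kN, O_x = 18.97 kN, O_y = -2.796 kN

ΣM about O: T·sin34°·9.3 − 10·11.9 = 0 → T = 119/(9.3·0.559193) = 22.8824 ≈ 22.88 kN.
ΣF_x = 0: O_x − T·cos34° = 0 → O_x = 22.8824 × 0.829038 = 18.97 kN.
ΣF_y = 0: O_y + T·sin34° − 10 = 0 → O_y = 10 − 22.8824 × 0.559193 = -2.796 kN.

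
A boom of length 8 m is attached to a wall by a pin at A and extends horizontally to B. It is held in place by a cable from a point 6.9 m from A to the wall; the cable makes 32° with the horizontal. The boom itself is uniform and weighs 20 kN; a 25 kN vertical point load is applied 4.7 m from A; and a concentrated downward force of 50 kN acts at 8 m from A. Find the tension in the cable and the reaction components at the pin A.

ΣM about A: T·sin32°·6.9 − 20·4 − 25·4.7 − 50·8 = 0 → T = 597.5/(6.9·0.529919) = 163.41 ≈ 163.4 kN.
ΣF_x = 0: A_x − T·cos32° = 0 → A_x = 163.41 × 0.848048 = 138.6 kN.
ΣF_y = 0: A_y + T·sin32° − 20 − 25 − 50 = 0 → A_y = 95 − 163.41 × 0.529919 = 8.406 kN.

T = 163.4 kN, A_x = 138.6 kN, A_y = 8.406 kN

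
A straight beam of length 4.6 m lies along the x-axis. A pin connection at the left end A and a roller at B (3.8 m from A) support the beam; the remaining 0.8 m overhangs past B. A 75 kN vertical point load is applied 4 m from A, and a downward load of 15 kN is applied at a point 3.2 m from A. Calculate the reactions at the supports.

Moments about A: B_y·3.8 − 75·4 − 15·3.2 = 0 → B_y = 348/3.8 = 91.5789 ≈ 91.58 kN.
ΣF_y = 0: A_y + 91.5789 − 75 − 15 = 0 → A_y = -1.579 kN.
ΣF_x = 0: no horizontal applied forces, so A_x = 0.

A_x = 0, A_y = -1.579 kN, B_y = 91.58 kN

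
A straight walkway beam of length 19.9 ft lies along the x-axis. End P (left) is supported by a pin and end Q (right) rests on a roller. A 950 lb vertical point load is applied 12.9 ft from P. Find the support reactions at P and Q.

P_x = 0, P_y = 334.2 lb, Q_y = 615.8 lb

Taking moments about P: Q_y·19.9 − 950·12.9 = 0 → Q_y = 12255/19.9 = 615.829 ≈ 615.8 lb.
ΣF_y = 0: P_y + 615.829 − 950 = 0 → P_y = 334.2 lb.
ΣF_x = 0: no horizontal applied forces, so P_x = 0.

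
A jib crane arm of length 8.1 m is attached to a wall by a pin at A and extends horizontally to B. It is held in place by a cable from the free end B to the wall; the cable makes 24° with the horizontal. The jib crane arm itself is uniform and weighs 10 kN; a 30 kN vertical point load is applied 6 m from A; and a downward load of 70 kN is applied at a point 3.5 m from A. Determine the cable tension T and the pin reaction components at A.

ΣM about A: T·sin24°·8.1 − 10·4.05 − 30·6 − 70·3.5 = 0 → T = 465.5/(8.1·0.406737) = 141.293 ≈ 141.3 kN.
ΣF_x = 0: A_x − T·cos24° = 0 → A_x = 141.293 × 0.913545 = 129.1 kN.
ΣF_y = 0: A_y + T·sin24° − 10 − 30 − 70 = 0 → A_y = 110 − 141.293 × 0.406737 = 52.53 kN.

T = 141.3 kN, A_x = 129.1 kN, A_y = 52.53 kN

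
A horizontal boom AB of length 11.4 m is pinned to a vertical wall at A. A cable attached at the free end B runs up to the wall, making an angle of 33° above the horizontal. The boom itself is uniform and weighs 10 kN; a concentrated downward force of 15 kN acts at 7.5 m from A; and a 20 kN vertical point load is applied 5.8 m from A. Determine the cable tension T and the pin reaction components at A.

ΣM about A: T·sin33°·11.4 − 10·5.7 − 15·7.5 − 20·5.8 = 0 → T = 285.5/(11.4·0.544639) = 45.9825 ≈ 45.98 kN.
ΣF_x = 0: A_x − T·cos33° = 0 → A_x = 45.9825 × 0.838671 = 38.56 kN.
ΣF_y = 0: A_y + T·sin33° − 10 − 15 − 20 = 0 → A_y = 45 − 45.9825 × 0.544639 = 19.96 kN.

T = 45.98 kN, A_x = 38.56 kN, A_y = 19.96 kN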